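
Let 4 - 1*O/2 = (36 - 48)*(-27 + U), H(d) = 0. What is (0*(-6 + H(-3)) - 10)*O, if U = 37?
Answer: -2480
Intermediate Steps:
O = 248 (O = 8 - 2*(36 - 48)*(-27 + 37) = 8 - (-24)*10 = 8 - 2*(-120) = 8 + 240 = 248)
(0*(-6 + H(-3)) - 10)*O = (0*(-6 + 0) - 10)*248 = (0*(-6) - 10)*248 = (0 - 10)*248 = -10*248 = -2480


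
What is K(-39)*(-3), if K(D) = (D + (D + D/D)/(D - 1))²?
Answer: -1737363/400 ≈ -4343.4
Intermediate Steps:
K(D) = (D + (1 + D)/(-1 + D))² (K(D) = (D + (D + 1)/(-1 + D))² = (D + (1 + D)/(-1 + D))²)
K(-39)*(-3) = ((1 + (-39)²)²/(-1 - 39)²)*(-3) = ((1 + 1521)²/(-40)²)*(-3) = (1522²*(1/1600))*(-3) = (2316484*(1/1600))*(-3) = (579121/400)*(-3) = -1737363/400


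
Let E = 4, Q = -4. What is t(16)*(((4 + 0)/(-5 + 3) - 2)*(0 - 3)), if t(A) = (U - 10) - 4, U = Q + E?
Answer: -168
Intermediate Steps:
U = 0 (U = -4 + 4 = 0)
t(A) = -14 (t(A) = (0 - 10) - 4 = -10 - 4 = -14)
t(16)*(((4 + 0)/(-5 + 3) - 2)*(0 - 3)) = -14*((4 + 0)/(-5 + 3) - 2)*(0 - 3) = -14*(4/(-2) - 2)*(-3) = -14*(4*(-1/2) - 2)*(-3) = -14*(-2 - 2)*(-3) = -(-56)*(-3) = -14*12 = -168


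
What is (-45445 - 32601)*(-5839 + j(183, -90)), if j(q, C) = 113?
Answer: 446891396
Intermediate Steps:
(-45445 - 32601)*(-5839 + j(183, -90)) = (-45445 - 32601)*(-5839 + 113) = -78046*(-5726) = 446891396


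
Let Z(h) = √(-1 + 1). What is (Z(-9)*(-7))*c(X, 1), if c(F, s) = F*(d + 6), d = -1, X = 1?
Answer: 0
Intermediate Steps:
Z(h) = 0 (Z(h) = √0 = 0)
c(F, s) = 5*F (c(F, s) = F*(-1 + 6) = F*5 = 5*F)
(Z(-9)*(-7))*c(X, 1) = (0*(-7))*(5*1) = 0*5 = 0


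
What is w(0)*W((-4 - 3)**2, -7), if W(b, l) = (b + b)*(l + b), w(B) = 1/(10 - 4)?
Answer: 686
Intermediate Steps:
w(B) = 1/6
W(b, l) = 2*b*(b + l) (W(b, l) = (2*b)*(b + l) = 2*b*(b + l))
w(0)*W((-4 - 3)**2, -7) = (2*(-4 - 3)**2*((-4 - 3)**2 - 7))/6 = (2*(-7)**2*((-7)**2 - 7))/6 = (2*49*(49 - 7))/6 = (2*49*42)/6 = (1/6)*4116 = 686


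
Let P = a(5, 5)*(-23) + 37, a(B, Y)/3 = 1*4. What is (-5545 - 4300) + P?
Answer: -10084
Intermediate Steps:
a(B, Y) = 12 (a(B, Y) = 3*(1*4) = 3*4 = 12)
P = -239 (P = 12*(-23) + 37 = -276 + 37 = -239)
(-5545 - 4300) + P = (-5545 - 4300) - 239 = -9845 - 239 = -10084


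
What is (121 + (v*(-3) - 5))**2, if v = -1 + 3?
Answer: 12100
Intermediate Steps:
v = 2
(121 + (v*(-3) - 5))**2 = (121 + (2*(-3) - 5))**2 = (121 + (-6 - 5))**2 = (121 - 11)**2 = 110**2 = 12100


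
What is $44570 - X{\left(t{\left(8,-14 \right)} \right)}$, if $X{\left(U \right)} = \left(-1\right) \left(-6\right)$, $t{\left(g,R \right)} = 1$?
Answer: $44564$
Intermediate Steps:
$X{\left(U \right)} = 6$
$44570 - X{\left(t{\left(8,-14 \right)} \right)} = 44570 - 6 = 44564$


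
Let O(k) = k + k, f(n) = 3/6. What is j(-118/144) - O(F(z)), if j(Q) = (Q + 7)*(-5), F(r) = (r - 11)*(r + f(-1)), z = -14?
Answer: -50825/72 ≈ -705.90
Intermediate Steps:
f(n) = ½ (f(n) = 3*(⅙) = ½)
F(r) = (½ + r)*(-11 + r) (F(r) = (r - 11)*(r + ½) = (-11 + r)*(½ + r) = (½ + r)*(-11 + r))
j(Q) = -35 - 5*Q (j(Q) = (7 + Q)*(-5) = -35 - 5*Q)
O(k) = 2*k
j(-118/144) - O(F(z)) = (-35 - (-590)/144) - 2*(-11/2 + (-14)² - 21/2*(-14)) = (-35 - (-590)/144) - 2*(-11/2 + 196 + 147) = (-35 - 5*(-59/72)) - 2*675/2 = (-35 + 295/72) - 1*675 = -2225/72 - 675 = -50825/72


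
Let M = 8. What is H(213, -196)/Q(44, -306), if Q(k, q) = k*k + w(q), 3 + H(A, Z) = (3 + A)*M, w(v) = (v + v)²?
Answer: 345/75296 ≈ 0.0045819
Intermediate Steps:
w(v) = 4*v² (w(v) = (2*v)² = 4*v²)
H(A, Z) = 21 + 8*A (H(A, Z) = -3 + (3 + A)*8 = -3 + (24 + 8*A) = 21 + 8*A)
Q(k, q) = k² + 4*q² (Q(k, q) = k*k + 4*q² = k² + 4*q²)
H(213, -196)/Q(44, -306) = (21 + 8*213)/(44² + 4*(-306)²) = (21 + 1704)/(1936 + 4*93636) = 1725/(1936 + 374544) = 1725/376480 = 1725*(1/376480) = 345/75296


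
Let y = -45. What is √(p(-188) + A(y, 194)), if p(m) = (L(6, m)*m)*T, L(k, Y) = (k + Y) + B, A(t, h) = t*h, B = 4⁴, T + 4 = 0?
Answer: √46918 ≈ 216.61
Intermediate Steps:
T = -4 (T = -4 + 0 = -4)
B = 256
A(t, h) = h*t
L(k, Y) = 256 + Y + k (L(k, Y) = (k + Y) + 256 = (Y + k) + 256 = 256 + Y + k)
p(m) = -4*m*(262 + m) (p(m) = ((256 + m + 6)*m)*(-4) = ((262 + m)*m)*(-4) = (m*(262 + m))*(-4) = -4*m*(262 + m))
√(p(-188) + A(y, 194)) = √(-4*(-188)*(262 - 188) + 194*(-45)) = √(-4*(-188)*74 - 8730) = √(55648 - 8730) = √46918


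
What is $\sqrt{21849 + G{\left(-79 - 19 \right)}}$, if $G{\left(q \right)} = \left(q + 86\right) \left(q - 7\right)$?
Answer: $\sqrt{23109} \approx 152.02$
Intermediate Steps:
$G{\left(q \right)} = \left(-7 + q\right) \left(86 + q\right)$ ($G{\left(q \right)} = \left(86 + q\right) \left(-7 + q\right) = \left(-7 + q\right) \left(86 + q\right)$)
$\sqrt{21849 + G{\left(-79 - 19 \right)}} = \sqrt{21849 + \left(-602 + \left(-79 - 19\right)^{2} + 79 \left(-79 - 19\right)\right)} = \sqrt{21849 + \left(-602 + \left(-98\right)^{2} + 79 \left(-98\right)\right)} = \sqrt{21849 - -1260} = \sqrt{21849 + 1260} = \sqrt{23109}$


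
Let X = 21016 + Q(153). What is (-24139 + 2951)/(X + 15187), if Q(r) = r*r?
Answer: -5297/14903 ≈ -0.35543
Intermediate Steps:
Q(r) = r**2
X = 44425 (X = 21016 + 153**2 = 21016 + 23409 = 44425)
(-24139 + 2951)/(X + 15187) = (-24139 + 2951)/(44425 + 15187) = -21188/59612 = -21188*1/59612 = -5297/14903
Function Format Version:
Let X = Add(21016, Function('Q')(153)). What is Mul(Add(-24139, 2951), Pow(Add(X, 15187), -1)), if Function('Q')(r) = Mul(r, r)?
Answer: Rational(-5297, 14903) ≈ -0.35543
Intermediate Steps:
Function('Q')(r) = Pow(r, 2)
X = 44425 (X = Add(21016, Pow(153, 2)) = Add(21016, 23409) = 44425)
Mul(Add(-24139, 2951), Pow(Add(X, 15187), -1)) = Mul(Add(-24139, 2951), Pow(Add(44425, 15187), -1)) = Mul(-21188, Pow(59612, -1)) = Mul(-21188, Rational(1, 59612)) = Rational(-5297, 14903)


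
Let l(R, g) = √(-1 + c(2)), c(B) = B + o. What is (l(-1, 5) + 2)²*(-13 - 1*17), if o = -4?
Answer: -30 - 120*I*√3 ≈ -30.0 - 207.85*I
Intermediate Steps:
c(B) = -4 + B (c(B) = B - 4 = -4 + B)
l(R, g) = I*√3 (l(R, g) = √(-1 + (-4 + 2)) = √(-1 - 2) = √(-3) = I*√3)
(l(-1, 5) + 2)²*(-13 - 1*17) = (I*√3 + 2)²*(-13 - 1*17) = (2 + I*√3)²*(-13 - 17) = (2 + I*√3)²*(-30) = -30*(2 + I*√3)²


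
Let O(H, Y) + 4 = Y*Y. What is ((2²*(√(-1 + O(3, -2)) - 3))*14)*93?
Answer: -15624 + 5208*I ≈ -15624.0 + 5208.0*I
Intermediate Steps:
O(H, Y) = -4 + Y² (O(H, Y) = -4 + Y*Y = -4 + Y²)
((2²*(√(-1 + O(3, -2)) - 3))*14)*93 = ((2²*(√(-1 + (-4 + (-2)²)) - 3))*14)*93 = ((4*(√(-1 + (-4 + 4)) - 3))*14)*93 = ((4*(√(-1 + 0) - 3))*14)*93 = ((4*(√(-1) - 3))*14)*93 = ((4*(I - 3))*14)*93 = ((4*(-3 + I))*14)*93 = ((-12 + 4*I)*14)*93 = (-168 + 56*I)*93 = -15624 + 5208*I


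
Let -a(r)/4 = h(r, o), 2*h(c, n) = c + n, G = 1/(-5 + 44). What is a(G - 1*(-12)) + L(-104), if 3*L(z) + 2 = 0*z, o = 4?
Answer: -1276/39 ≈ -32.718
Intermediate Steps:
L(z) = -2/3 (L(z) = -2/3 + (0*z)/3 = -2/3 + (1/3)*0 = -2/3 + 0 = -2/3)
G = 1/39 ≈ 0.025641
h(c, n) = c/2 + n/2 (h(c, n) = (c + n)/2 = c/2 + n/2)
a(r) = -8 - 2*r (a(r) = -4*(r/2 + (1/2)*4) = -4*(r/2 + 2) = -4*(2 + r/2) = -8 - 2*r)
a(G - 1*(-12)) + L(-104) = (-8 - 2*(1/39 - 1*(-12))) - 2/3 = (-8 - 2*(1/39 + 12)) - 2/3 = (-8 - 2*469/39) - 2/3 = (-8 - 938/39) - 2/3 = -1250/39 - 2/3 = -1276/39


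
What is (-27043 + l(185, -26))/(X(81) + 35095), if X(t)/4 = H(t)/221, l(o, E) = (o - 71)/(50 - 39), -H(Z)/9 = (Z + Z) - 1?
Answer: -65716339/85252189 ≈ -0.77085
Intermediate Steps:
H(Z) = 9 - 18*Z (H(Z) = -9*((Z + Z) - 1) = -9*(2*Z - 1) = -9*(-1 + 2*Z) = 9 - 18*Z)
l(o, E) = -71/11 + o/11 (l(o, E) = (-71 + o)/11 = (-71 + o)*(1/11) = -71/11 + o/11)
X(t) = 36/221 - 72*t/221 (X(t) = 4*((9 - 18*t)/221) = 4*((9 - 18*t)*(1/221)) = 4*(9/221 - 18*t/221) = 36/221 - 72*t/221)
(-27043 + l(185, -26))/(X(81) + 35095) = (-27043 + (-71/11 + (1/11)*185))/((36/221 - 72/221*81) + 35095) = (-27043 + (-71/11 + 185/11))/((36/221 - 5832/221) + 35095) = (-27043 + 114/11)/(-5796/221 + 35095) = -297359/(11*7750199/221) = -297359/11*221/7750199 = -65716339/85252189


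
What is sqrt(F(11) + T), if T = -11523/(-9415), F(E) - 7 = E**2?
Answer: sqrt(11454693845)/9415 ≈ 11.368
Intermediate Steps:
F(E) = 7 + E**2
T = 11523/9415 (T = -11523*(-1/9415) = 11523/9415 ≈ 1.2239)
sqrt(F(11) + T) = sqrt((7 + 11**2) + 11523/9415) = sqrt((7 + 121) + 11523/9415) = sqrt(128 + 11523/9415) = sqrt(1216643/9415) = sqrt(11454693845)/9415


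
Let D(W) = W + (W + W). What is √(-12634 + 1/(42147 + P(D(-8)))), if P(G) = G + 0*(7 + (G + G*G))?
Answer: I*√22417101585663/42123 ≈ 112.4*I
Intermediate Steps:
D(W) = 3*W (D(W) = W + 2*W = 3*W)
P(G) = G (P(G) = G + 0*(7 + (G + G²)) = G + 0*(7 + G + G²) = G + 0 = G)
√(-12634 + 1/(42147 + P(D(-8)))) = √(-12634 + 1/(42147 + 3*(-8))) = √(-12634 + 1/(42147 - 24)) = √(-12634 + 1/42123) = √(-532181981/42123) = I*√22417101585663/42123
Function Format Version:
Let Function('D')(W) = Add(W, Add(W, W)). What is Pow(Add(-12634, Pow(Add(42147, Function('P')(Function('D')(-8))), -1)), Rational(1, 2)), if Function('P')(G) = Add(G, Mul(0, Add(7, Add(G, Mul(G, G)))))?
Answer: Mul(Rational(1, 42123), I, Pow(22417101585663, Rational(1, 2))) ≈ Mul(112.40, I)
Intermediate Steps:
Function('D')(W) = Mul(3, W) (Function('D')(W) = Add(W, Mul(2, W)) = Mul(3, W))
Function('P')(G) = G (Function('P')(G) = Add(G, Mul(0, Add(7, Add(G, Pow(G, 2))))) = Add(G, Mul(0, Add(7, G, Pow(G, 2)))) = Add(G, 0) = G)
Pow(Add(-12634, Pow(Add(42147, Function('P')(Function('D')(-8))), -1)), Rational(1, 2)) = Pow(Add(-12634, Pow(Add(42147, Mul(3, -8)), -1)), Rational(1, 2)) = Pow(Add(-12634, Pow(Add(42147, -24), -1)), Rational(1, 2)) = Pow(Add(-12634, Pow(42123, -1)), Rational(1, 2)) = Pow(Add(-12634, Rational(1, 42123)), Rational(1, 2)) = Pow(Rational(-532181981, 42123), Rational(1, 2)) = Mul(Rational(1, 42123), I, Pow(22417101585663, Rational(1, 2)))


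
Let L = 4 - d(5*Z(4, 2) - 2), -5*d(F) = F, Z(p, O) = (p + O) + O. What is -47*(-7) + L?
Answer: 1703/5 ≈ 340.60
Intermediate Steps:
Z(p, O) = p + 2*O (Z(p, O) = (O + p) + O = p + 2*O)
d(F) = -F/5
L = 58/5 (L = 4 - (-1)*(5*(4 + 2*2) - 2)/5 = 4 - (-1)*(5*(4 + 4) - 2)/5 = 4 - (-1)*(5*8 - 2)/5 = 4 - (-1)*(40 - 2)/5 = 4 - (-1)*38/5 = 4 - 1*(-38/5) = 4 + 38/5 = 58/5 ≈ 11.600)
-47*(-7) + L = -47*(-7) + 58/5 = 329 + 58/5 = 1703/5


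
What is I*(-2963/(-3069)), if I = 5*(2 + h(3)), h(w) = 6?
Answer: 118520/3069 ≈ 38.618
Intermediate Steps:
I = 40 (I = 5*(2 + 6) = 5*8 = 40)
I*(-2963/(-3069)) = 40*(-2963/(-3069)) = 40*(-2963*(-1/3069)) = 40*(2963/3069) = 118520/3069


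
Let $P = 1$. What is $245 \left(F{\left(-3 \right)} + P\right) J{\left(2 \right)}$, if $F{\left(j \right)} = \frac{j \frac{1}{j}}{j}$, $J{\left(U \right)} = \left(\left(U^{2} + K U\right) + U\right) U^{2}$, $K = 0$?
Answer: $3920$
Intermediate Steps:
$J{\left(U \right)} = U^{2} \left(U + U^{2}\right)$ ($J{\left(U \right)} = \left(\left(U^{2} + 0 U\right) + U\right) U^{2} = \left(\left(U^{2} + 0\right) + U\right) U^{2} = \left(U^{2} + U\right) U^{2} = \left(U + U^{2}\right) U^{2} = U^{2} \left(U + U^{2}\right)$)
$F{\left(j \right)} = \frac{1}{j}$ ($F{\left(j \right)} = 1 \frac{1}{j} = \frac{1}{j}$)
$245 \left(F{\left(-3 \right)} + P\right) J{\left(2 \right)} = 245 \left(\frac{1}{-3} + 1\right) 2^{3} \left(1 + 2\right) = 245 \left(- \frac{1}{3} + 1\right) 8 \cdot 3 = 245 \cdot \frac{2}{3} \cdot 24 = 245 \cdot 16 = 3920$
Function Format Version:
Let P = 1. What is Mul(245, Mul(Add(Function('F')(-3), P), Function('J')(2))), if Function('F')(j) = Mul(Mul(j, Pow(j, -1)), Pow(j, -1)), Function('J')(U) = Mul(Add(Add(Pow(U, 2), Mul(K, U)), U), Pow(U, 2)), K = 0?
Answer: 3920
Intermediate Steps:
Function('J')(U) = Mul(Pow(U, 2), Add(U, Pow(U, 2))) (Function('J')(U) = Mul(Add(Add(Pow(U, 2), Mul(0, U)), U), Pow(U, 2)) = Mul(Add(Add(Pow(U, 2), 0), U), Pow(U, 2)) = Mul(Add(Pow(U, 2), U), Pow(U, 2)) = Mul(Add(U, Pow(U, 2)), Pow(U, 2)) = Mul(Pow(U, 2), Add(U, Pow(U, 2))))
Function('F')(j) = Pow(j, -1) (Function('F')(j) = Mul(1, Pow(j, -1)) = Pow(j, -1))
Mul(245, Mul(Add(Function('F')(-3), P), Function('J')(2))) = Mul(245, Mul(Add(Pow(-3, -1), 1), Mul(Pow(2, 3), Add(1, 2)))) = Mul(245, Mul(Add(Rational(-1, 3), 1), Mul(8, 3))) = Mul(245, Mul(Rational(2, 3), 24)) = Mul(245, 16) = 3920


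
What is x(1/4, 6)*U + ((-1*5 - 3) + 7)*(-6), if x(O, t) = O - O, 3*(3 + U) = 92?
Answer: 6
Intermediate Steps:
U = 83/3 (U = -3 + (1/3)*92 = -3 + 92/3 = 83/3 ≈ 27.667)
x(O, t) = 0
x(1/4, 6)*U + ((-1*5 - 3) + 7)*(-6) = 0*(83/3) + ((-1*5 - 3) + 7)*(-6) = 0 + ((-5 - 3) + 7)*(-6) = 0 + (-8 + 7)*(-6) = 0 - 1*(-6) = 0 + 6 = 6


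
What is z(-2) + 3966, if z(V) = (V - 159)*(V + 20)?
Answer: 1068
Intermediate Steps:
z(V) = (-159 + V)*(20 + V)
z(-2) + 3966 = (-3180 + (-2)**2 - 139*(-2)) + 3966 = (-3180 + 4 + 278) + 3966 = -2898 + 3966 = 1068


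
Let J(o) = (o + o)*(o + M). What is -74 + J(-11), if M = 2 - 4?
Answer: 212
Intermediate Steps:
M = -2
J(o) = 2*o*(-2 + o) (J(o) = (o + o)*(o - 2) = (2*o)*(-2 + o) = 2*o*(-2 + o))
-74 + J(-11) = -74 + 2*(-11)*(-2 - 11) = -74 + 2*(-11)*(-13) = -74 + 286 = 212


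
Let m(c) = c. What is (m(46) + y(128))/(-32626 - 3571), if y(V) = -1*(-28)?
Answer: -74/36197 ≈ -0.0020444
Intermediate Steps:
y(V) = 28
(m(46) + y(128))/(-32626 - 3571) = (46 + 28)/(-32626 - 3571) = 74/(-36197) = 74*(-1/36197) = -74/36197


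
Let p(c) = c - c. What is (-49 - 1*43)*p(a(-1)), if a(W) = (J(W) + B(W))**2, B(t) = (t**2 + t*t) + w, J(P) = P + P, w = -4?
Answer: 0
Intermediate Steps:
J(P) = 2*P
B(t) = -4 + 2*t**2 (B(t) = (t**2 + t*t) - 4 = (t**2 + t**2) - 4 = 2*t**2 - 4 = -4 + 2*t**2)
a(W) = (-4 + 2*W + 2*W**2)**2 (a(W) = (2*W + (-4 + 2*W**2))**2 = (-4 + 2*W + 2*W**2)**2)
p(c) = 0
(-49 - 1*43)*p(a(-1)) = (-49 - 1*43)*0 = (-49 - 43)*0 = -92*0 = 0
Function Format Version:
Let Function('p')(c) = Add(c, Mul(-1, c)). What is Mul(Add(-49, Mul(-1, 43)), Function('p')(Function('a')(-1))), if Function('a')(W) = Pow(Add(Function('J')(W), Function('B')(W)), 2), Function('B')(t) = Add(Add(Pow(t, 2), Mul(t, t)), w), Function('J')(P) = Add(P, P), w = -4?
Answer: 0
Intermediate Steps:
Function('J')(P) = Mul(2, P)
Function('B')(t) = Add(-4, Mul(2, Pow(t, 2))) (Function('B')(t) = Add(Add(Pow(t, 2), Mul(t, t)), -4) = Add(Add(Pow(t, 2), Pow(t, 2)), -4) = Add(Mul(2, Pow(t, 2)), -4) = Add(-4, Mul(2, Pow(t, 2))))
Function('a')(W) = Pow(Add(-4, Mul(2, W), Mul(2, Pow(W, 2))), 2) (Function('a')(W) = Pow(Add(Mul(2, W), Add(-4, Mul(2, Pow(W, 2)))), 2) = Pow(Add(-4, Mul(2, W), Mul(2, Pow(W, 2))), 2))
Function('p')(c) = 0
Mul(Add(-49, Mul(-1, 43)), Function('p')(Function('a')(-1))) = Mul(Add(-49, Mul(-1, 43)), 0) = Mul(Add(-49, -43), 0) = Mul(-92, 0) = 0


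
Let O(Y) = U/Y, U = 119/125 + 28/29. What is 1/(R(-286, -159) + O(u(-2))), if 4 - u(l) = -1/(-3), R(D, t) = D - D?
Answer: 39875/20853 ≈ 1.9122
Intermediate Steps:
R(D, t) = 0
u(l) = 11/3 (u(l) = 4 - (-1)/(-3) = 4 - (-1)*(-1)/3 = 4 - 1*⅓ = 4 - ⅓ = 11/3)
U = 6951/3625 (U = 119*(1/125) + 28*(1/29) = 119/125 + 28/29 = 6951/3625 ≈ 1.9175)
O(Y) = 6951/(3625*Y)
1/(R(-286, -159) + O(u(-2))) = 1/(0 + 6951/(3625*(11/3))) = 1/(0 + (6951/3625)*(3/11)) = 1/(0 + 20853/39875) = 1/(20853/39875) = 39875/20853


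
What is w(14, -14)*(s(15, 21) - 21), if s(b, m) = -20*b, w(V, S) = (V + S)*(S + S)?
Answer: 0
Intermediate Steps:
w(V, S) = 2*S*(S + V) (w(V, S) = (S + V)*(2*S) = 2*S*(S + V))
w(14, -14)*(s(15, 21) - 21) = (2*(-14)*(-14 + 14))*(-20*15 - 21) = (2*(-14)*0)*(-300 - 21) = 0*(-321) = 0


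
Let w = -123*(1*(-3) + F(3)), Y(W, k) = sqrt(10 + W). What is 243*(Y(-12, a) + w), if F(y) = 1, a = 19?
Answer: 59778 + 243*I*sqrt(2) ≈ 59778.0 + 343.65*I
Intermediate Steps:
w = 246 (w = -123*(1*(-3) + 1) = -123*(-3 + 1) = -123*(-2) = 246)
243*(Y(-12, a) + w) = 243*(sqrt(10 - 12) + 246) = 243*(sqrt(-2) + 246) = 243*(I*sqrt(2) + 246) = 243*(246 + I*sqrt(2)) = 59778 + 243*I*sqrt(2)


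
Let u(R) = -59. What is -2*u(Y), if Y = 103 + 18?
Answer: 118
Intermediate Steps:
Y = 121
-2*u(Y) = -2*(-59) = 118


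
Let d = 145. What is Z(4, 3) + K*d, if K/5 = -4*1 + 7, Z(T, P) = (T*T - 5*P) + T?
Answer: 2180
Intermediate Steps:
Z(T, P) = T + T² - 5*P (Z(T, P) = (T² - 5*P) + T = T + T² - 5*P)
K = 15 (K = 5*(-4*1 + 7) = 5*(-4 + 7) = 5*3 = 15)
Z(4, 3) + K*d = (4 + 4² - 5*3) + 15*145 = (4 + 16 - 15) + 2175 = 5 + 2175 = 2180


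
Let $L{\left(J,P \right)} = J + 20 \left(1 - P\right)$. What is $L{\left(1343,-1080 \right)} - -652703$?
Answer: $675666$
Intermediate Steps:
$L{\left(J,P \right)} = 20 + J - 20 P$ ($L{\left(J,P \right)} = J - \left(-20 + 20 P\right) = 20 + J - 20 P$)
$L{\left(1343,-1080 \right)} - -652703 = \left(20 + 1343 - -21600\right) - -652703 = \left(20 + 1343 + 21600\right) + 652703 = 22963 + 652703 = 675666$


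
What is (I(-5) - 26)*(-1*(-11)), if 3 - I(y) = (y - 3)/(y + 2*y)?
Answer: -3883/15 ≈ -258.87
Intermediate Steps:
I(y) = 3 - (-3 + y)/(3*y) (I(y) = 3 - (y - 3)/(y + 2*y) = 3 - (-3 + y)/(3*y))
(I(-5) - 26)*(-1*(-11)) = ((8/3 + 1/(-5)) - 26)*(-1*(-11)) = ((8/3 - ⅕) - 26)*11 = (37/15 - 26)*11 = -353/15*11 = -3883/15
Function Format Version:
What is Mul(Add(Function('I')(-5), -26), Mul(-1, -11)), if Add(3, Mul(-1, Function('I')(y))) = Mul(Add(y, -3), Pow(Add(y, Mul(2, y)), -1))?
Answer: Rational(-3883, 15) ≈ -258.87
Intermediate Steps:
Function('I')(y) = Add(3, Mul(Rational(-1, 3), Pow(y, -1), Add(-3, y))) (Function('I')(y) = Add(3, Mul(-1, Mul(Add(y, -3), Pow(Add(y, Mul(2, y)), -1)))) = Add(3, Mul(-1, Mul(Add(-3, y), Pow(Mul(3, y), -1)))) = Add(3, Mul(-1, Mul(Add(-3, y), Mul(Rational(1, 3), Pow(y, -1))))) = Add(3, Mul(-1, Mul(Rational(1, 3), Pow(y, -1), Add(-3, y)))) = Add(3, Mul(Rational(-1, 3), Pow(y, -1), Add(-3, y))))
Mul(Add(Function('I')(-5), -26), Mul(-1, -11)) = Mul(Add(Add(Rational(8, 3), Pow(-5, -1)), -26), Mul(-1, -11)) = Mul(Add(Add(Rational(8, 3), Rational(-1, 5)), -26), 11) = Mul(Add(Rational(37, 15), -26), 11) = Mul(Rational(-353, 15), 11) = Rational(-3883, 15)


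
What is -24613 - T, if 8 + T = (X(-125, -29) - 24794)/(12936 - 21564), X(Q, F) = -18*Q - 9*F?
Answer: -212314223/8628 ≈ -24608.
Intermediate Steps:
T = -46741/8628 (T = -8 + ((-18*(-125) - 9*(-29)) - 24794)/(12936 - 21564) = -8 + ((2250 + 261) - 24794)/(-8628) = -8 + (2511 - 24794)*(-1/8628) = -8 - 22283*(-1/8628) = -8 + 22283/8628 = -46741/8628 ≈ -5.4174)
-24613 - T = -24613 - 1*(-46741/8628) = -24613 + 46741/8628 = -212314223/8628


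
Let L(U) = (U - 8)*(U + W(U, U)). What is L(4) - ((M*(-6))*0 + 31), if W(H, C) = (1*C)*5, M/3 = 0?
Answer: -127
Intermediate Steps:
M = 0 (M = 3*0 = 0)
W(H, C) = 5*C (W(H, C) = C*5 = 5*C)
L(U) = 6*U*(-8 + U) (L(U) = (U - 8)*(U + 5*U) = (-8 + U)*(6*U) = 6*U*(-8 + U))
L(4) - ((M*(-6))*0 + 31) = 6*4*(-8 + 4) - ((0*(-6))*0 + 31) = 6*4*(-4) - (0*0 + 31) = -96 - (0 + 31) = -96 - 1*31 = -96 - 31 = -127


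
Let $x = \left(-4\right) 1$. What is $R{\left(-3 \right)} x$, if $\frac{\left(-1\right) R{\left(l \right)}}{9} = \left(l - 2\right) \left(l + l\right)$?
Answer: $1080$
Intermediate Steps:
$x = -4$
$R{\left(l \right)} = - 18 l \left(-2 + l\right)$ ($R{\left(l \right)} = - 9 \left(l - 2\right) \left(l + l\right) = - 9 \left(-2 + l\right) 2 l = - 9 \cdot 2 l \left(-2 + l\right) = - 18 l \left(-2 + l\right)$)
$R{\left(-3 \right)} x = 18 \left(-3\right) \left(2 - -3\right) \left(-4\right) = 18 \left(-3\right) \left(2 + 3\right) \left(-4\right) = 18 \left(-3\right) 5 \left(-4\right) = \left(-270\right) \left(-4\right) = 1080$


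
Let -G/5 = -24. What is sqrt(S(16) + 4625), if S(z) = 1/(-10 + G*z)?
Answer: sqrt(16872464410)/1910 ≈ 68.007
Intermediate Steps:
G = 120 (G = -5*(-24) = 120)
S(z) = 1/(-10 + 120*z)
sqrt(S(16) + 4625) = sqrt(1/(10*(-1 + 12*16)) + 4625) = sqrt(1/(10*(-1 + 192)) + 4625) = sqrt((1/10)/191 + 4625) = sqrt((1/10)*(1/191) + 4625) = sqrt(1/1910 + 4625) = sqrt(8833751/1910) = sqrt(16872464410)/1910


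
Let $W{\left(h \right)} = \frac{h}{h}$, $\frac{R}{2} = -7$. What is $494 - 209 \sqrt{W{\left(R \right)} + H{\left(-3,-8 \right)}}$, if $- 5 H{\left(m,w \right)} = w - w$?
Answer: $285$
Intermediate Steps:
$H{\left(m,w \right)} = 0$ ($H{\left(m,w \right)} = - \frac{w - w}{5} = \left(- \frac{1}{5}\right) 0 = 0$)
$R = -14$ ($R = 2 \left(-7\right) = -14$)
$W{\left(h \right)} = 1$
$494 - 209 \sqrt{W{\left(R \right)} + H{\left(-3,-8 \right)}} = 494 - 209 \sqrt{1 + 0} = 494 - 209 \sqrt{1} = 494 - 209 = 285$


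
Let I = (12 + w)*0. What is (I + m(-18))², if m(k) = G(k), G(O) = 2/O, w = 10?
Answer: 1/81 ≈ 0.012346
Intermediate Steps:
I = 0 (I = (12 + 10)*0 = 22*0 = 0)
m(k) = 2/k
(I + m(-18))² = (0 + 2/(-18))² = (0 + 2*(-1/18))² = (0 - ⅑)² = (-⅑)² = 1/81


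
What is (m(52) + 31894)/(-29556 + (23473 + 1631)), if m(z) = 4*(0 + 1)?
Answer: -15949/2226 ≈ -7.1649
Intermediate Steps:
m(z) = 4 (m(z) = 4*1 = 4)
(m(52) + 31894)/(-29556 + (23473 + 1631)) = (4 + 31894)/(-29556 + (23473 + 1631)) = 31898/(-29556 + 25104) = 31898/(-4452) = 31898*(-1/4452) = -15949/2226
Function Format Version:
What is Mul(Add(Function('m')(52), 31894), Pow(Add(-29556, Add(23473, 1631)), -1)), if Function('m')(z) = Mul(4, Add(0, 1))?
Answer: Rational(-15949, 2226) ≈ -7.1649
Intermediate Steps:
Function('m')(z) = 4 (Function('m')(z) = Mul(4, 1) = 4)
Mul(Add(Function('m')(52), 31894), Pow(Add(-29556, Add(23473, 1631)), -1)) = Mul(Add(4, 31894), Pow(Add(-29556, Add(23473, 1631)), -1)) = Mul(31898, Pow(Add(-29556, 25104), -1)) = Mul(31898, Pow(-4452, -1)) = Mul(31898, Rational(-1, 4452)) = Rational(-15949, 2226)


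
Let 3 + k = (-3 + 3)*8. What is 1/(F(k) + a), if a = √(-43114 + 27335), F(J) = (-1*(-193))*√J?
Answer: -I/(√15779 + 193*√3) ≈ -0.0021744*I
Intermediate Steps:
k = -3 (k = -3 + (-3 + 3)*8 = -3 + 0*8 = -3 + 0 = -3)
F(J) = 193*√J
a = I*√15779 (a = √(-15779) = I*√15779 ≈ 125.61*I)
1/(F(k) + a) = 1/(193*√(-3) + I*√15779) = 1/(193*(I*√3) + I*√15779) = 1/(193*I*√3 + I*√15779) = 1/(I*√15779 + 193*I*√3)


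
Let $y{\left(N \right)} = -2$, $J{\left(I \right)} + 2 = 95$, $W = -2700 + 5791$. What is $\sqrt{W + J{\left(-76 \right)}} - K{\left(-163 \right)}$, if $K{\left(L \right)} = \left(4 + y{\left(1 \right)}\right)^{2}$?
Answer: $-4 + 4 \sqrt{199} \approx 52.427$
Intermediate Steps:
$W = 3091$
$J{\left(I \right)} = 93$ ($J{\left(I \right)} = -2 + 95 = 93$)
$K{\left(L \right)} = 4$ ($K{\left(L \right)} = \left(4 - 2\right)^{2} = 2^{2} = 4$)
$\sqrt{W + J{\left(-76 \right)}} - K{\left(-163 \right)} = \sqrt{3091 + 93} - 4 = \sqrt{3184} - 4 = 4 \sqrt{199} - 4 = -4 + 4 \sqrt{199}$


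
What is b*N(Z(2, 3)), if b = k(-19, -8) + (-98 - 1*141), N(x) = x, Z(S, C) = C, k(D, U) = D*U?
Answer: -261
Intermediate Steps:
b = -87 (b = -19*(-8) + (-98 - 1*141) = 152 + (-98 - 141) = 152 - 239 = -87)
b*N(Z(2, 3)) = -87*3 = -261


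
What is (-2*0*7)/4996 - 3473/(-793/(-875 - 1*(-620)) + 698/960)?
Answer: -28339680/31309 ≈ -905.16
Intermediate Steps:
(-2*0*7)/4996 - 3473/(-793/(-875 - 1*(-620)) + 698/960) = (0*7)*(1/4996) - 3473/(-793/(-875 + 620) + 698*(1/960)) = 0*(1/4996) - 3473/(-793/(-255) + 349/480) = 0 - 3473/(-793*(-1/255) + 349/480) = 0 - 3473/(793/255 + 349/480) = 0 - 3473/31309/8160 = 0 - 3473*8160/31309 = 0 - 28339680/31309 = -28339680/31309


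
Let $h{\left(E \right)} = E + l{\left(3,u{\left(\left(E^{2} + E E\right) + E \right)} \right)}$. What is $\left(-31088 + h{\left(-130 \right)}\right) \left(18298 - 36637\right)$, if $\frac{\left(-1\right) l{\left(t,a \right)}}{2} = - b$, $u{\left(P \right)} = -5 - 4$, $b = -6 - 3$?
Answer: $572837004$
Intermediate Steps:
$b = -9$ ($b = -6 - 3 = -9$)
$u{\left(P \right)} = -9$
$l{\left(t,a \right)} = -18$ ($l{\left(t,a \right)} = - 2 \left(\left(-1\right) \left(-9\right)\right) = \left(-2\right) 9 = -18$)
$h{\left(E \right)} = -18 + E$ ($h{\left(E \right)} = E - 18 = -18 + E$)
$\left(-31088 + h{\left(-130 \right)}\right) \left(18298 - 36637\right) = \left(-31088 - 148\right) \left(18298 - 36637\right) = \left(-31088 - 148\right) \left(-18339\right) = \left(-31236\right) \left(-18339\right) = 572837004$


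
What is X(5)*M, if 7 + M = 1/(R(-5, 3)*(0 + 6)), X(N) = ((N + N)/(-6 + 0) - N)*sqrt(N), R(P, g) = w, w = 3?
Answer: 1250*sqrt(5)/27 ≈ 103.52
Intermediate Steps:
R(P, g) = 3
X(N) = -4*N**(3/2)/3 (X(N) = ((2*N)/(-6) - N)*sqrt(N) = ((2*N)*(-1/6) - N)*sqrt(N) = (-N/3 - N)*sqrt(N) = (-4*N/3)*sqrt(N) = -4*N**(3/2)/3)
M = -125/18 (M = -7 + 1/(3*(0 + 6)) = -7 + 1/(3*6) = -7 + 1/18 = -125/18 ≈ -6.9444)
X(5)*M = -20*sqrt(5)/3*(-125/18) = 1250*sqrt(5)/27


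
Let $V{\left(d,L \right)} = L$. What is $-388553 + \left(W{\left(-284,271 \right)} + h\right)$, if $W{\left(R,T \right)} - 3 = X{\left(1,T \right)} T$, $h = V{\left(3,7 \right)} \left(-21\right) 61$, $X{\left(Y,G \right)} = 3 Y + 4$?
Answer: $-395620$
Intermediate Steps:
$X{\left(Y,G \right)} = 4 + 3 Y$
$h = -8967$ ($h = 7 \left(-21\right) 61 = \left(-147\right) 61 = -8967$)
$W{\left(R,T \right)} = 3 + 7 T$ ($W{\left(R,T \right)} = 3 + \left(4 + 3 \cdot 1\right) T = 3 + \left(4 + 3\right) T = 3 + 7 T$)
$-388553 + \left(W{\left(-284,271 \right)} + h\right) = -388553 + \left(\left(3 + 7 \cdot 271\right) - 8967\right) = -388553 + \left(\left(3 + 1897\right) - 8967\right) = -388553 + \left(1900 - 8967\right) = -388553 - 7067 = -395620$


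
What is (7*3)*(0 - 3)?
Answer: -63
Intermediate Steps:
(7*3)*(0 - 3) = 21*(-3) = -63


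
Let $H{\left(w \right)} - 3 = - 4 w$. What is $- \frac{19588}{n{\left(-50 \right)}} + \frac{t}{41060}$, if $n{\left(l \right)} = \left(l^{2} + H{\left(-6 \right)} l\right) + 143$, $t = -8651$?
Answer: $- \frac{815469023}{53090580} \approx -15.36$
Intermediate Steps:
$H{\left(w \right)} = 3 - 4 w$
$n{\left(l \right)} = 143 + l^{2} + 27 l$ ($n{\left(l \right)} = \left(l^{2} + \left(3 - -24\right) l\right) + 143 = \left(l^{2} + \left(3 + 24\right) l\right) + 143 = \left(l^{2} + 27 l\right) + 143 = 143 + l^{2} + 27 l$)
$- \frac{19588}{n{\left(-50 \right)}} + \frac{t}{41060} = - \frac{19588}{143 + \left(-50\right)^{2} + 27 \left(-50\right)} - \frac{8651}{41060} = - \frac{19588}{143 + 2500 - 1350} - \frac{8651}{41060} = - \frac{19588}{1293} - \frac{8651}{41060} = - \frac{815469023}{53090580}$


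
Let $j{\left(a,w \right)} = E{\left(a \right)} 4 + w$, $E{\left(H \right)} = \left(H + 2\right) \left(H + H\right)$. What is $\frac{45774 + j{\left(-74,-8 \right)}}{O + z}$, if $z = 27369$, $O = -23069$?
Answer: $\frac{8839}{430} \approx 20.556$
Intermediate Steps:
$E{\left(H \right)} = 2 H \left(2 + H\right)$ ($E{\left(H \right)} = \left(2 + H\right) 2 H = 2 H \left(2 + H\right)$)
$j{\left(a,w \right)} = w + 8 a \left(2 + a\right)$ ($j{\left(a,w \right)} = 2 a \left(2 + a\right) 4 + w = 8 a \left(2 + a\right) + w = w + 8 a \left(2 + a\right)$)
$\frac{45774 + j{\left(-74,-8 \right)}}{O + z} = \frac{45774 - \left(8 + 592 \left(2 - 74\right)\right)}{-23069 + 27369} = \frac{45774 - \left(8 + 592 \left(-72\right)\right)}{4300} = \left(45774 + \left(-8 + 42624\right)\right) \frac{1}{4300} = \left(45774 + 42616\right) \frac{1}{4300} = 88390 \cdot \frac{1}{4300} = \frac{8839}{430}$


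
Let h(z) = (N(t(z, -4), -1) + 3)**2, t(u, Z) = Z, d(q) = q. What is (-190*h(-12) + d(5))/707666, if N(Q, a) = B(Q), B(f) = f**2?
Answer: -68585/707666 ≈ -0.096917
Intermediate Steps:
N(Q, a) = Q**2
h(z) = 361 (h(z) = ((-4)**2 + 3)**2 = (16 + 3)**2 = 19**2 = 361)
(-190*h(-12) + d(5))/707666 = (-190*361 + 5)/707666 = (-68590 + 5)*(1/707666) = -68585*1/707666 = -68585/707666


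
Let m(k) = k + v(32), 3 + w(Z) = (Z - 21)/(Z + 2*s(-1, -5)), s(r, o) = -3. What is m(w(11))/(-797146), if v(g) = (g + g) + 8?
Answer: -67/797146 ≈ -8.4050e-5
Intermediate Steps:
v(g) = 8 + 2*g (v(g) = 2*g + 8 = 8 + 2*g)
w(Z) = -3 + (-21 + Z)/(-6 + Z) (w(Z) = -3 + (Z - 21)/(Z + 2*(-3)) = -3 + (-21 + Z)/(Z - 6) = -3 + (-21 + Z)/(-6 + Z))
m(k) = 72 + k (m(k) = k + (8 + 2*32) = k + (8 + 64) = k + 72 = 72 + k)
m(w(11))/(-797146) = (72 + (-3 - 2*11)/(-6 + 11))/(-797146) = (72 + (-3 - 22)/5)*(-1/797146) = (72 + (⅕)*(-25))*(-1/797146) = (72 - 5)*(-1/797146) = 67*(-1/797146) = -67/797146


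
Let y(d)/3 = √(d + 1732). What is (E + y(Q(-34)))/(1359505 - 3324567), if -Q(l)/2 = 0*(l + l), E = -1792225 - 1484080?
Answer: 3276305/1965062 - 3*√433/982531 ≈ 1.6672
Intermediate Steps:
E = -3276305
Q(l) = 0 (Q(l) = -0*(l + l) = -0*2*l = -2*0 = 0)
y(d) = 3*√(1732 + d) (y(d) = 3*√(d + 1732) = 3*√(1732 + d))
(E + y(Q(-34)))/(1359505 - 3324567) = (-3276305 + 3*√(1732 + 0))/(1359505 - 3324567) = (-3276305 + 3*√1732)/(-1965062) = (-3276305 + 3*(2*√433))*(-1/1965062) = (-3276305 + 6*√433)*(-1/1965062) = 3276305/1965062 - 3*√433/982531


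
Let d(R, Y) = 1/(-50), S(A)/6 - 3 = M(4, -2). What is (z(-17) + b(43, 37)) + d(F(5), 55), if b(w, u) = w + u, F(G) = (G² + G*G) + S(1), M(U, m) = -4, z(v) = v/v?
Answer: 4049/50 ≈ 80.980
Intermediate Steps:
z(v) = 1
S(A) = -6 (S(A) = 18 + 6*(-4) = 18 - 24 = -6)
F(G) = -6 + 2*G² (F(G) = (G² + G*G) - 6 = (G² + G²) - 6 = 2*G² - 6 = -6 + 2*G²)
b(w, u) = u + w
d(R, Y) = -1/50
(z(-17) + b(43, 37)) + d(F(5), 55) = (1 + (37 + 43)) - 1/50 = (1 + 80) - 1/50 = 81 - 1/50 = 4049/50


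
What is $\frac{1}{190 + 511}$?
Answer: $\frac{1}{701} \approx 0.0014265$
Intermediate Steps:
$\frac{1}{190 + 511} = \frac{1}{701}$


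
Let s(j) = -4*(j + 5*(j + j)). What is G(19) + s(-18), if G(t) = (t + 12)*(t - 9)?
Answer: 1102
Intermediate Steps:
G(t) = (-9 + t)*(12 + t) (G(t) = (12 + t)*(-9 + t) = (-9 + t)*(12 + t))
s(j) = -44*j (s(j) = -4*(j + 5*(2*j)) = -4*(j + 10*j) = -44*j)
G(19) + s(-18) = (-108 + 19² + 3*19) - 44*(-18) = (-108 + 361 + 57) + 792 = 310 + 792 = 1102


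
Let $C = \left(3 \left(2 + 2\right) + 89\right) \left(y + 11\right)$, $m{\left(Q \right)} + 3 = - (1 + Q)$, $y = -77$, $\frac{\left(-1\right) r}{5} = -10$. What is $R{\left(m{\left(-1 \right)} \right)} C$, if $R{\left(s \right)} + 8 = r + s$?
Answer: $-259974$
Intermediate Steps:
$r = 50$ ($r = \left(-5\right) \left(-10\right) = 50$)
$m{\left(Q \right)} = -4 - Q$ ($m{\left(Q \right)} = -3 - \left(1 + Q\right) = -4 - Q$)
$R{\left(s \right)} = 42 + s$ ($R{\left(s \right)} = -8 + \left(50 + s\right) = 42 + s$)
$C = -6666$ ($C = \left(3 \left(2 + 2\right) + 89\right) \left(-77 + 11\right) = \left(3 \cdot 4 + 89\right) \left(-66\right) = \left(12 + 89\right) \left(-66\right) = 101 \left(-66\right) = -6666$)
$R{\left(m{\left(-1 \right)} \right)} C = \left(42 - 3\right) \left(-6666\right) = 39 \left(-6666\right) = -259974$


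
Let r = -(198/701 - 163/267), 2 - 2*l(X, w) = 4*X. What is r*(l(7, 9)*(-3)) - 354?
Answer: -21287545/62389 ≈ -341.21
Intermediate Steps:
l(X, w) = 1 - 2*X
r = 61397/187167 (r = -(198*(1/701) - 163*1/267) = -(198/701 - 163/267) = -1*(-61397/187167) = 61397/187167 ≈ 0.32803)
r*(l(7, 9)*(-3)) - 354 = 61397*((1 - 2*7)*(-3))/187167 - 354 = 61397*((1 - 14)*(-3))/187167 - 354 = 61397*(-13*(-3))/187167 - 354 = (61397/187167)*39 - 354 = 798161/62389 - 354 = -21287545/62389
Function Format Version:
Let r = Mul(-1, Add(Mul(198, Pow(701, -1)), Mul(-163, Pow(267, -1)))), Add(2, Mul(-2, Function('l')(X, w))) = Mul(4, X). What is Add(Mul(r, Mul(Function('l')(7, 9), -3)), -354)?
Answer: Rational(-21287545, 62389) ≈ -341.21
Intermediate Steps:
Function('l')(X, w) = Add(1, Mul(-2, X)) (Function('l')(X, w) = Add(1, Mul(Rational(-1, 2), Mul(4, X))) = Add(1, Mul(-2, X)))
r = Rational(61397, 187167) (r = Mul(-1, Add(Mul(198, Rational(1, 701)), Mul(-163, Rational(1, 267)))) = Mul(-1, Add(Rational(198, 701), Rational(-163, 267))) = Mul(-1, Rational(-61397, 187167)) = Rational(61397, 187167) ≈ 0.32803)
Add(Mul(r, Mul(Function('l')(7, 9), -3)), -354) = Add(Mul(Rational(61397, 187167), Mul(Add(1, Mul(-2, 7)), -3)), -354) = Add(Mul(Rational(61397, 187167), Mul(Add(1, -14), -3)), -354) = Add(Mul(Rational(61397, 187167), Mul(-13, -3)), -354) = Add(Mul(Rational(61397, 187167), 39), -354) = Add(Rational(798161, 62389), -354) = Rational(-21287545, 62389)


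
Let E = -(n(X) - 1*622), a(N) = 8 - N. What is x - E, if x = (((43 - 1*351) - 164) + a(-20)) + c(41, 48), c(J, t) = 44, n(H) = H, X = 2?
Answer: -1020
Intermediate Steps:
E = 620 (E = -(2 - 1*622) = -(2 - 622) = -1*(-620) = 620)
x = -400 (x = (((43 - 1*351) - 164) + (8 - 1*(-20))) + 44 = (((43 - 351) - 164) + (8 + 20)) + 44 = ((-308 - 164) + 28) + 44 = (-472 + 28) + 44 = -444 + 44 = -400)
x - E = -400 - 1*620 = -400 - 620 = -1020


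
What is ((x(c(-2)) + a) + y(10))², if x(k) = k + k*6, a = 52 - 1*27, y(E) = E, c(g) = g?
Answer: 441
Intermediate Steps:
a = 25 (a = 52 - 27 = 25)
x(k) = 7*k (x(k) = k + 6*k = 7*k)
((x(c(-2)) + a) + y(10))² = ((7*(-2) + 25) + 10)² = ((-14 + 25) + 10)² = (11 + 10)² = 21² = 441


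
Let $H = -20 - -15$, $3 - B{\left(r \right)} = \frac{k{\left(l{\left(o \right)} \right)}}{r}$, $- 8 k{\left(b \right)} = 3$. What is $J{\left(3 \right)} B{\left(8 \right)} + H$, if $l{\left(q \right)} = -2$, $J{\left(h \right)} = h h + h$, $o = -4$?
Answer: $\frac{505}{16} \approx 31.563$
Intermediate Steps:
$J{\left(h \right)} = h + h^{2}$ ($J{\left(h \right)} = h^{2} + h = h + h^{2}$)
$k{\left(b \right)} = - \frac{3}{8}$ ($k{\left(b \right)} = \left(- \frac{1}{8}\right) 3 = - \frac{3}{8}$)
$B{\left(r \right)} = 3 + \frac{3}{8 r}$ ($B{\left(r \right)} = 3 - - \frac{3}{8 r} = 3 + \frac{3}{8 r}$)
$H = -5$ ($H = -20 + 15 = -5$)
$J{\left(3 \right)} B{\left(8 \right)} + H = 3 \left(1 + 3\right) \left(3 + \frac{3}{8 \cdot 8}\right) - 5 = 3 \cdot 4 \left(3 + \frac{3}{8} \cdot \frac{1}{8}\right) - 5 = 12 \left(3 + \frac{3}{64}\right) - 5 = 12 \cdot \frac{195}{64} - 5 = \frac{585}{16} - 5 = \frac{505}{16}$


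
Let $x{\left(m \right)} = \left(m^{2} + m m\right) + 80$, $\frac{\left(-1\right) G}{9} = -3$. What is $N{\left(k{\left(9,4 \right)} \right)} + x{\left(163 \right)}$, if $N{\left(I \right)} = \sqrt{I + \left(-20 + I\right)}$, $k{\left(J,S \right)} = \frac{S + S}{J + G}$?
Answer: $53218 + \frac{4 i \sqrt{11}}{3} \approx 53218.0 + 4.4222 i$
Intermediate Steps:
$G = 27$ ($G = \left(-9\right) \left(-3\right) = 27$)
$k{\left(J,S \right)} = \frac{2 S}{27 + J}$ ($k{\left(J,S \right)} = \frac{S + S}{J + 27} = \frac{2 S}{27 + J}$)
$N{\left(I \right)} = \sqrt{-20 + 2 I}$
$x{\left(m \right)} = 80 + 2 m^{2}$ ($x{\left(m \right)} = \left(m^{2} + m^{2}\right) + 80 = 2 m^{2} + 80 = 80 + 2 m^{2}$)
$N{\left(k{\left(9,4 \right)} \right)} + x{\left(163 \right)} = \sqrt{-20 + 2 \cdot 2 \cdot 4 \frac{1}{27 + 9}} + \left(80 + 2 \cdot 163^{2}\right) = \sqrt{-20 + 2 \cdot 2 \cdot 4 \cdot \frac{1}{36}} + \left(80 + 2 \cdot 26569\right) = \sqrt{-20 + 2 \cdot 2 \cdot 4 \cdot \frac{1}{36}} + \left(80 + 53138\right) = \sqrt{-20 + 2 \cdot \frac{2}{9}} + 53218 = \sqrt{-20 + \frac{4}{9}} + 53218 = \sqrt{- \frac{176}{9}} + 53218 = \frac{4 i \sqrt{11}}{3} + 53218 = 53218 + \frac{4 i \sqrt{11}}{3}$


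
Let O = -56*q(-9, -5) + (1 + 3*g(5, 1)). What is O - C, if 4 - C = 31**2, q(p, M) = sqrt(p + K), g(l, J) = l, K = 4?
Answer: 973 - 56*I*sqrt(5) ≈ 973.0 - 125.22*I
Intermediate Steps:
q(p, M) = sqrt(4 + p) (q(p, M) = sqrt(p + 4) = sqrt(4 + p))
C = -957 (C = 4 - 1*31**2 = 4 - 1*961 = 4 - 961 = -957)
O = 16 - 56*I*sqrt(5) (O = -56*sqrt(4 - 9) + (1 + 3*5) = -56*I*sqrt(5) + (1 + 15) = -56*I*sqrt(5) + 16 = 16 - 56*I*sqrt(5) ≈ 16.0 - 125.22*I)
O - C = (16 - 56*I*sqrt(5)) - 1*(-957) = (16 - 56*I*sqrt(5)) + 957 = 973 - 56*I*sqrt(5)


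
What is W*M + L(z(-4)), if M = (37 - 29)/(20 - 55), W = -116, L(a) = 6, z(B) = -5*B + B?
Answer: 1138/35 ≈ 32.514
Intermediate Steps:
z(B) = -4*B
M = -8/35 (M = 8/(-35) = 8*(-1/35) = -8/35 ≈ -0.22857)
W*M + L(z(-4)) = -116*(-8/35) + 6 = 928/35 + 6 = 1138/35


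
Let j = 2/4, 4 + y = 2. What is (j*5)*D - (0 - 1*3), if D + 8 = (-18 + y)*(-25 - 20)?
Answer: 2233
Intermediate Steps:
y = -2 (y = -4 + 2 = -2)
j = 1/2 (j = 2*(1/4) = 1/2 ≈ 0.50000)
D = 892 (D = -8 + (-18 - 2)*(-25 - 20) = -8 - 20*(-45) = -8 + 900 = 892)
(j*5)*D - (0 - 1*3) = ((1/2)*5)*892 - (0 - 1*3) = (5/2)*892 - (0 - 3) = 2230 - 1*(-3) = 2230 + 3 = 2233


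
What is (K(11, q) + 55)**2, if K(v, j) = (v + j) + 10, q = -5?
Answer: 5041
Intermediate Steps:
K(v, j) = 10 + j + v (K(v, j) = (j + v) + 10 = 10 + j + v)
(K(11, q) + 55)**2 = ((10 - 5 + 11) + 55)**2 = (16 + 55)**2 = 71**2 = 5041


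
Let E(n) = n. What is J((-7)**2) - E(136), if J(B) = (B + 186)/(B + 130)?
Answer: -24109/179 ≈ -134.69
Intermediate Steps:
J(B) = (186 + B)/(130 + B)
J((-7)**2) - E(136) = (186 + (-7)**2)/(130 + (-7)**2) - 1*136 = (186 + 49)/(130 + 49) - 136 = 235/179 - 136 = -24109/179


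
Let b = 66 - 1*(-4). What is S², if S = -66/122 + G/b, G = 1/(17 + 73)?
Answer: 43197049921/147686490000 ≈ 0.29249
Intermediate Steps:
G = 1/90 ≈ 0.011111
b = 70 (b = 66 + 4 = 70)
S = -207839/384300 (S = -66/122 + (1/90)/70 = -66*1/122 + (1/90)*(1/70) = -33/61 + 1/6300 = -207839/384300 ≈ -0.54082)
S² = (-207839/384300)² = 43197049921/147686490000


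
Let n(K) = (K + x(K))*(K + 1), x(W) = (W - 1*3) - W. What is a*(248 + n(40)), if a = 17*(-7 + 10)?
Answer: 90015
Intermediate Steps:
a = 51 (a = 17*3 = 51)
x(W) = -3 (x(W) = (W - 3) - W = (-3 + W) - W = -3)
n(K) = (1 + K)*(-3 + K) (n(K) = (K - 3)*(K + 1) = (-3 + K)*(1 + K) = (1 + K)*(-3 + K))
a*(248 + n(40)) = 51*(248 + (-3 + 40² - 2*40)) = 51*(248 + (-3 + 1600 - 80)) = 51*(248 + 1517) = 51*1765 = 90015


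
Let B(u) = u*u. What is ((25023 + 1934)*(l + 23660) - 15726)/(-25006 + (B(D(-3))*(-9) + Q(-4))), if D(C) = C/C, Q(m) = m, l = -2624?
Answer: -567051726/25019 ≈ -22665.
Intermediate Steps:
D(C) = 1
B(u) = u²
((25023 + 1934)*(l + 23660) - 15726)/(-25006 + (B(D(-3))*(-9) + Q(-4))) = ((25023 + 1934)*(-2624 + 23660) - 15726)/(-25006 + (1²*(-9) - 4)) = (26957*21036 - 15726)/(-25006 + (1*(-9) - 4)) = (567067452 - 15726)/(-25006 + (-9 - 4)) = 567051726/(-25006 - 13) = 567051726/(-25019) = 567051726*(-1/25019) = -567051726/25019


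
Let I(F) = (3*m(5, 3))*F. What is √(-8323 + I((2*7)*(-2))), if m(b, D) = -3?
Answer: I*√8071 ≈ 89.839*I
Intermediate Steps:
I(F) = -9*F (I(F) = (3*(-3))*F = -9*F)
√(-8323 + I((2*7)*(-2))) = √(-8323 - 9*2*7*(-2)) = √(-8323 - 126*(-2)) = √(-8323 - 9*(-28)) = √(-8323 + 252) = √(-8071) = I*√8071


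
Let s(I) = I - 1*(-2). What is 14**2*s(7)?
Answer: 1764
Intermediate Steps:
s(I) = 2 + I (s(I) = I + 2 = 2 + I)
14**2*s(7) = 14**2*(2 + 7) = 196*9 = 1764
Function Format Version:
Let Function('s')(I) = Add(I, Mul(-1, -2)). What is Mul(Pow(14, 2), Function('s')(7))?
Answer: 1764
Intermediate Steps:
Function('s')(I) = Add(2, I) (Function('s')(I) = Add(I, 2) = Add(2, I))
Mul(Pow(14, 2), Function('s')(7)) = Mul(Pow(14, 2), Add(2, 7)) = Mul(196, 9) = 1764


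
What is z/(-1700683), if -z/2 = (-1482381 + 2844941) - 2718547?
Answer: -2711974/1700683 ≈ -1.5946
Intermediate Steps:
z = 2711974 (z = -2*((-1482381 + 2844941) - 2718547) = -2*(1362560 - 2718547) = -2*(-1355987) = 2711974)
z/(-1700683) = 2711974/(-1700683) = 2711974*(-1/1700683) = -2711974/1700683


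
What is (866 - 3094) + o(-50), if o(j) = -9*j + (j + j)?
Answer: -1878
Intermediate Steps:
o(j) = -7*j (o(j) = -9*j + 2*j = -7*j)
(866 - 3094) + o(-50) = (866 - 3094) - 7*(-50) = -2228 + 350 = -1878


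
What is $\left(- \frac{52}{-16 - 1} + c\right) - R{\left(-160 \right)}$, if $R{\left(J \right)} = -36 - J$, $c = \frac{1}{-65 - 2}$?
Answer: $- \frac{137769}{1139} \approx -120.96$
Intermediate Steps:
$c = - \frac{1}{67}$ ($c = \frac{1}{-67} = - \frac{1}{67} \approx -0.014925$)
$\left(- \frac{52}{-16 - 1} + c\right) - R{\left(-160 \right)} = \left(- \frac{52}{-16 - 1} - \frac{1}{67}\right) - \left(-36 - -160\right) = \left(- \frac{52}{-17} - \frac{1}{67}\right) - \left(-36 + 160\right) = \left(\left(-52\right) \left(- \frac{1}{17}\right) - \frac{1}{67}\right) - 124 = \left(\frac{52}{17} - \frac{1}{67}\right) - 124 = \frac{3467}{1139} - 124 = - \frac{137769}{1139}$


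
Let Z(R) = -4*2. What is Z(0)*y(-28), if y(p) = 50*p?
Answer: 11200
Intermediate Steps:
Z(R) = -8
Z(0)*y(-28) = -400*(-28) = -8*(-1400) = 11200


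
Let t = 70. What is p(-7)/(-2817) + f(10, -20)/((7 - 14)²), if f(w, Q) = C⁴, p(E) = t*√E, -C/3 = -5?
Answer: 50625/49 - 70*I*√7/2817 ≈ 1033.2 - 0.065745*I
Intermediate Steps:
C = 15 (C = -3*(-5) = 15)
p(E) = 70*√E
f(w, Q) = 50625 (f(w, Q) = 15⁴ = 50625)
p(-7)/(-2817) + f(10, -20)/((7 - 14)²) = (70*√(-7))/(-2817) + 50625/((7 - 14)²) = (70*(I*√7))*(-1/2817) + 50625/((-7)²) = (70*I*√7)*(-1/2817) + 50625/49 = -70*I*√7/2817 + 50625*(1/49) = -70*I*√7/2817 + 50625/49 = 50625/49 - 70*I*√7/2817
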